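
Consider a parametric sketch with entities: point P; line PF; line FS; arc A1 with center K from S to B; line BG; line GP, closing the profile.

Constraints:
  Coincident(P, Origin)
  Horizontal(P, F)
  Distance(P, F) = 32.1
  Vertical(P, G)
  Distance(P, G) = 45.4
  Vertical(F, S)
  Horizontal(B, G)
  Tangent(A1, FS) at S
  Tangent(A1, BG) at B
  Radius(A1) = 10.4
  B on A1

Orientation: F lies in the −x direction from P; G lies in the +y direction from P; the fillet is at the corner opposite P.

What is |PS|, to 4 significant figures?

47.49

The virtual corner opposite P is at (-32.10, 45.40). Since A1 is tangent to FS there, KS ⟂ FS and A1 meets BG tangentially, so KB is at right angles to BG, with radius 10.4, so the center K sits 10.4 in from both sides at K = (-21.70, 35.00). That places the tangent points at S = (-32.10, 35.00) on FS and B = (-21.70, 45.40) on BG. Then |PS| = |S − P| = 47.49.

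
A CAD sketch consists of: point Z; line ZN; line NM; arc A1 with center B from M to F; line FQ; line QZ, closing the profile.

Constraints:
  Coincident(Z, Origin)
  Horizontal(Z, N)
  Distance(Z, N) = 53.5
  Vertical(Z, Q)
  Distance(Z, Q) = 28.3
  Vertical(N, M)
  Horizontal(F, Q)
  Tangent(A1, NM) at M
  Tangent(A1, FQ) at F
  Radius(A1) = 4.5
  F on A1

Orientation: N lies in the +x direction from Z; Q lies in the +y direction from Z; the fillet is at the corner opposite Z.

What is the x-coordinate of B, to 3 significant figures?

49.0

Z and Q share the same x with |ZQ| = 28.3 and Q on the +y side, so Q = (0.00, 28.3). The virtual corner opposite Z is at (53.5, 28.3). Tangency of A1 to NM means the radius BM is perpendicular to NM and tangency of A1 to FQ means the radius BF is perpendicular to FQ, with radius 4.5, so the center B sits 4.5 in from both sides at B = (49.0, 23.8). So B.x = 49.0.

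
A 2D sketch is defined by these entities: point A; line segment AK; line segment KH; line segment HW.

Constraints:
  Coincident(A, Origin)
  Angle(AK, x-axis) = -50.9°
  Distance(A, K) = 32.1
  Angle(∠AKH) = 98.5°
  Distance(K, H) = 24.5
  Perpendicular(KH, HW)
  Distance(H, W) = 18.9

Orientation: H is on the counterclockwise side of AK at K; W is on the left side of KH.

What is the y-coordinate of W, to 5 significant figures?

3.8284

A is at the origin; AK runs at -50.9° with length 32.1, so K = 32.1·(cos -50.9°, sin -50.9°) = (20.245, -24.911). ∠AKH = 98.5°, so KH runs at -50.9° + (180° − 98.5°) = 30.600° from the x-axis; with |KH| = 24.5, H = K + 24.5·(cos 30.600°, sin 30.600°) = (41.333, -12.440). The perpendicularity gives HW at right angles to KH; with |HW| = 18.9 on the left of KH, W = H + 18.9·(-0.50904, 0.86074) = (31.712, 3.8284). So W.y = 3.8284.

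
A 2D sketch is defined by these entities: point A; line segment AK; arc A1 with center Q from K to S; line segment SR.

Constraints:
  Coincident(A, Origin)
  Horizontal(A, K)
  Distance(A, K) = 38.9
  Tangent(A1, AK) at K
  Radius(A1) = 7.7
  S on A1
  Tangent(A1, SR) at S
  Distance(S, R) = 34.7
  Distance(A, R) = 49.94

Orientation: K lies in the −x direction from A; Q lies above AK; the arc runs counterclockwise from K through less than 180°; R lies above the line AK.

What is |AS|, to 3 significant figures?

32.0

Checks: |QK| = 7.700 ✓; |QS| = 7.700 ✓; ∠(QS, SR) = 90.00° ✓; |SR| = 34.70 ✓; |AR| = 49.94 ✓.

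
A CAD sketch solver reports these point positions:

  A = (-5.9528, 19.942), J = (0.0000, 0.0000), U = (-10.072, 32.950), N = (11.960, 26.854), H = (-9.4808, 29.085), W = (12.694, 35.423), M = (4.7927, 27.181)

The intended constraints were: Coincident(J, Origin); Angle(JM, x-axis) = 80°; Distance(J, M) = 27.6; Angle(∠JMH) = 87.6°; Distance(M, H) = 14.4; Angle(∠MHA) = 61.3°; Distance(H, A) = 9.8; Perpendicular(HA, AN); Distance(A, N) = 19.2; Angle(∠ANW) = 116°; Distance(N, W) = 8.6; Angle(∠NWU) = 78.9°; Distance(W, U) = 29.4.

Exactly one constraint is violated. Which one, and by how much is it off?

Distance(W, U) = 29.4 — off by 6.50.

J = (0.00, 0.00) ✓; JM at 80.00° ✓; |JM| = 27.60 ✓; ∠JMH = 87.60° ✓; |MH| = 14.40 ✓; ∠MHA = 61.30° ✓; |HA| = 9.800 ✓; ∠(HA, AN) = 90.00° ✓; |AN| = 19.20 ✓; ∠ANW = 116.0° ✓; |NW| = 8.600 ✓; ∠NWU = 78.90° ✓; |WU| = 22.90 ✗.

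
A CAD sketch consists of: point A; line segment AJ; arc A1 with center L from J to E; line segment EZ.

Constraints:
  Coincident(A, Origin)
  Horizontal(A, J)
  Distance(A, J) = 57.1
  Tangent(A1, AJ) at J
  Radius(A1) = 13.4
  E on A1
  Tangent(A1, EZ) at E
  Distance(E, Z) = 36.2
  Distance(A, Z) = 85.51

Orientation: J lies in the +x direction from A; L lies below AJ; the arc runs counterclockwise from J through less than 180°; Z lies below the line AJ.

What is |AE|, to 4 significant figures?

51.51

Checks: |LE| = 13.40 ✓; ∠(LE, EZ) = 90.00° ✓; |EZ| = 36.20 ✓; |AZ| = 85.51 ✓.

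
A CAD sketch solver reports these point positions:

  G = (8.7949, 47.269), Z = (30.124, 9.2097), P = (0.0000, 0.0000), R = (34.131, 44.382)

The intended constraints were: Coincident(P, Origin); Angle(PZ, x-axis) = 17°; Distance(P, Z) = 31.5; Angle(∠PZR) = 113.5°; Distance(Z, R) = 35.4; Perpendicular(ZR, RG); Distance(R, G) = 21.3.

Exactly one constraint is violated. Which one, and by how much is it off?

Distance(R, G) = 21.3 — off by 4.20.

P = (0.00, 0.00) ✓; PZ at 17.00° ✓; |PZ| = 31.50 ✓; ∠PZR = 113.5° ✓; |ZR| = 35.40 ✓; ∠(ZR, RG) = 90.00° ✓; |RG| = 25.50 ✗.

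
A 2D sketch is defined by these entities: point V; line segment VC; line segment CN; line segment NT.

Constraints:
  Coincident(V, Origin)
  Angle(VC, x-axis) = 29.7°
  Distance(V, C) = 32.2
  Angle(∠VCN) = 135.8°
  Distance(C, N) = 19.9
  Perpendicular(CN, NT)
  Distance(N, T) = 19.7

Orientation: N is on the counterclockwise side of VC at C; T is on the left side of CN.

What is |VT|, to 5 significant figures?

43.072

V is at the origin; VC runs at 29.7° with length 32.2, so C = 32.2·(cos 29.7°, sin 29.7°) = (27.970, 15.954). ∠VCN = 135.8°, so CN runs at 29.7° + (180° − 135.8°) = 73.900° from the x-axis; with |CN| = 19.9, N = C + 19.9·(cos 73.900°, sin 73.900°) = (33.488, 35.073). CN ⟂ NT; with |NT| = 19.7 on the left of CN, T = N + 19.7·(-0.96078, 0.27731) = (14.561, 40.536). Then |VT| = |T − V| = 43.072.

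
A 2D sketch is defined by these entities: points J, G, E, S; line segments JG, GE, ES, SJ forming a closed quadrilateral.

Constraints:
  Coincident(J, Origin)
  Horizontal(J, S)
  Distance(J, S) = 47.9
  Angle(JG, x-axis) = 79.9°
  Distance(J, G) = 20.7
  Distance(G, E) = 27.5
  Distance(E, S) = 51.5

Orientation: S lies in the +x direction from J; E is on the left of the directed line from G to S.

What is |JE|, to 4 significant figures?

47.09

Checks: |GE| = 27.50 ✓; |ES| = 51.50 ✓.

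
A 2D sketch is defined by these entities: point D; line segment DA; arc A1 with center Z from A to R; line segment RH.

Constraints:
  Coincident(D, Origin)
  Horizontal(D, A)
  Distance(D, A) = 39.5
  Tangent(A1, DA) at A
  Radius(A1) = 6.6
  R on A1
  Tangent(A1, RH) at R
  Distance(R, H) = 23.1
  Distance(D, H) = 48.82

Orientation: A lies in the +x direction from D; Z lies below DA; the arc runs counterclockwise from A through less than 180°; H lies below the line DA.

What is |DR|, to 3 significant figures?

34.0

Checks: D.y = 0.00, A.y = 0.00 ✓; |ZA| = 6.600 ✓; |ZR| = 6.600 ✓; ∠(ZR, RH) = 90.00° ✓; |RH| = 23.10 ✓; |DH| = 48.82 ✓.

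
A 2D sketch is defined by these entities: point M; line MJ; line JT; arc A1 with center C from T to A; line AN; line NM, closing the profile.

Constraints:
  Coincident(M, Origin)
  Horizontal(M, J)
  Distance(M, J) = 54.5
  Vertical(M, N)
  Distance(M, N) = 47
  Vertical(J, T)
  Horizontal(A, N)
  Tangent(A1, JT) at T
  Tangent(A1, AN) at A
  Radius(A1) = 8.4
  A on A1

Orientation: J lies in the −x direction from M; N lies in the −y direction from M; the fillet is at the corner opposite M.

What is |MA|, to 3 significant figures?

65.8

M is at the origin; M and J share the same y with |MJ| = 54.5 and J on the −x side, so J = (-54.5, 0.00). MN is vertical with |MN| = 47.0 and N on the −y side, so N = (0.00, -47.0). The virtual corner opposite M is at (-54.5, -47.0). A1 meets JT tangentially, so CT is at right angles to JT and tangency of A1 to AN means the radius CA is perpendicular to AN, with radius 8.4, so the center C sits 8.4 in from both sides at C = (-46.1, -38.6). That places the tangent points at T = (-54.5, -38.6) on JT and A = (-46.1, -47.0) on AN. Then |MA| = |A − M| = 65.8.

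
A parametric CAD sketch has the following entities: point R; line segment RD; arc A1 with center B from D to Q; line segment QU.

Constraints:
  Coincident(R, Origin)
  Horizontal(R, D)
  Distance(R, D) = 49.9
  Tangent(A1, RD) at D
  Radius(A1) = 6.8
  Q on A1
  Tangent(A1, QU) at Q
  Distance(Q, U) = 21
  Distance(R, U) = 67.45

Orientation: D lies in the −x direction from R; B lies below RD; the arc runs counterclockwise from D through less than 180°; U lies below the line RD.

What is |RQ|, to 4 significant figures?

56.58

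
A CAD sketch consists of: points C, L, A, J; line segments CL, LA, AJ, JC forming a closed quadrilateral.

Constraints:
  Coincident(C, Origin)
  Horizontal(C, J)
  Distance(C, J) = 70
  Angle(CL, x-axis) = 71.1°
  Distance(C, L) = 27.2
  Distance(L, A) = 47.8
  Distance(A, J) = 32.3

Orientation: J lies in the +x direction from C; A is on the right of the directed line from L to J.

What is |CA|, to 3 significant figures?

41.0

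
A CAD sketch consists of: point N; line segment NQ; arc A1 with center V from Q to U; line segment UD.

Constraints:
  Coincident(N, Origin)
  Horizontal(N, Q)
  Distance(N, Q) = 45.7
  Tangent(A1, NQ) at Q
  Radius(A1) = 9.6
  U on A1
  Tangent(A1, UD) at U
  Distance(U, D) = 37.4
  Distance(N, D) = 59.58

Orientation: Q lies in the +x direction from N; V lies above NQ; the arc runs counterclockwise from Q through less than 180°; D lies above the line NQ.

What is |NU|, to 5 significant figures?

55.975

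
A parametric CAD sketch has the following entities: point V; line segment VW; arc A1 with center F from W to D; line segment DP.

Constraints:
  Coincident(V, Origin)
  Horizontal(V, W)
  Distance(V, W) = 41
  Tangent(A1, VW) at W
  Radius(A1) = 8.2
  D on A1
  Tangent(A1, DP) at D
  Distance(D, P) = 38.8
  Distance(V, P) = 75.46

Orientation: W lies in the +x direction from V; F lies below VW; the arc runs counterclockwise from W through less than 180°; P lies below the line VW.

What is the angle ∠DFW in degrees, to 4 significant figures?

136.3°

Checks: |VW| = 41.00 ✓; |FD| = 8.200 ✓; ∠(FD, DP) = 90.00° ✓; |DP| = 38.80 ✓; |VP| = 75.46 ✓.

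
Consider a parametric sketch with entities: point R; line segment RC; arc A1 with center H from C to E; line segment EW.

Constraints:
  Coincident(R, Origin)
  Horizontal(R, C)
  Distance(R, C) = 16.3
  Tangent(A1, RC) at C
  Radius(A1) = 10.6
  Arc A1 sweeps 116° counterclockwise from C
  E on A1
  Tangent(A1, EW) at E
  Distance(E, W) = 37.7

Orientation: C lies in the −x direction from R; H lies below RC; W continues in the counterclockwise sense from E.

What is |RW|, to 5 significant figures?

50.004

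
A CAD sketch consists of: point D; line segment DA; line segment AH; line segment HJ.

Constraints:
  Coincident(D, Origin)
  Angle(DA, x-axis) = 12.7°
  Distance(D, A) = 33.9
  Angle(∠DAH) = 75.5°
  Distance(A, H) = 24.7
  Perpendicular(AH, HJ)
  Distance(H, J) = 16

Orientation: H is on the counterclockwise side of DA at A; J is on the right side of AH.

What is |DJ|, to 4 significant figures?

51.44

D is at the origin; DA runs at 12.7° with length 33.9, so A = 33.9·(cos 12.7°, sin 12.7°) = (33.07, 7.453). ∠DAH = 75.5°, so AH runs at 12.7° + (180° − 75.5°) = 117.2° from the x-axis; with |AH| = 24.7, H = A + 24.7·(cos 117.2°, sin 117.2°) = (21.78, 29.42). AH ⟂ HJ; with |HJ| = 16.0 on the right of AH, J = H + 16.0·(0.8894, 0.4571) = (36.01, 36.73). Then |DJ| = |J − D| = 51.44.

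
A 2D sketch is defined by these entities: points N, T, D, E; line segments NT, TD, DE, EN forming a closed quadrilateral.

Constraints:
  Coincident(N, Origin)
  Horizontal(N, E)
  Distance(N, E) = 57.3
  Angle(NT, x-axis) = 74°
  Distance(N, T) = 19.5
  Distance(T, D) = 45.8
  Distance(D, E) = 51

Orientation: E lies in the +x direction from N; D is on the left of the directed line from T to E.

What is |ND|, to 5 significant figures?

62.910

Checks: |NE| = 57.30 ✓; |NT| = 19.50 ✓; |TD| = 45.80 ✓; |DE| = 51.00 ✓.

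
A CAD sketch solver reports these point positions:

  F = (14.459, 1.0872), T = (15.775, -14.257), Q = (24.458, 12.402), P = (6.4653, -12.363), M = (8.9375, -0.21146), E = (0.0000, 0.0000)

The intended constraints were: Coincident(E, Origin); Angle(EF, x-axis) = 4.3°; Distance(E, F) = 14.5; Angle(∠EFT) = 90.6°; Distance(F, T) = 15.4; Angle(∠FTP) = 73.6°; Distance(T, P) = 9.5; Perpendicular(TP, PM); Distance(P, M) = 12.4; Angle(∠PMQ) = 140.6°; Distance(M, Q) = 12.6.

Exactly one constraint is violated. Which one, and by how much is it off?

Distance(M, Q) = 12.6 — off by 7.40.

E = (0.00, 0.00) ✓; EF at 4.300° ✓; |EF| = 14.50 ✓; ∠EFT = 90.60° ✓; |FT| = 15.40 ✓; ∠FTP = 73.60° ✓; |TP| = 9.500 ✓; ∠(TP, PM) = 90.00° ✓; |PM| = 12.40 ✓; ∠PMQ = 140.6° ✓; |MQ| = 20.00 ✗.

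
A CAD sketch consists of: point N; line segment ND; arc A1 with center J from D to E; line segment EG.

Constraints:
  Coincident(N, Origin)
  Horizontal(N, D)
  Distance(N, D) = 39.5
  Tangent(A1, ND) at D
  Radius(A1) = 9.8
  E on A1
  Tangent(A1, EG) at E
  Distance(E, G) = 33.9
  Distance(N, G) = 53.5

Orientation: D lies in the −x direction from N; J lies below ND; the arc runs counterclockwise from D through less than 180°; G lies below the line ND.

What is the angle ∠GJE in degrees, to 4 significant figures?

73.88°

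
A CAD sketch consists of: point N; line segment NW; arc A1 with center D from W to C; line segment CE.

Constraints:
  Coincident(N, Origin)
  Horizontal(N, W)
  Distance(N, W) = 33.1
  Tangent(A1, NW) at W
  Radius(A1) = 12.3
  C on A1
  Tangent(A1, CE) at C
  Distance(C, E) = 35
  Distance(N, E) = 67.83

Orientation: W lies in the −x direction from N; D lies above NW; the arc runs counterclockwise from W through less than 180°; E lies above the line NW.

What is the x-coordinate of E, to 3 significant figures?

-50.9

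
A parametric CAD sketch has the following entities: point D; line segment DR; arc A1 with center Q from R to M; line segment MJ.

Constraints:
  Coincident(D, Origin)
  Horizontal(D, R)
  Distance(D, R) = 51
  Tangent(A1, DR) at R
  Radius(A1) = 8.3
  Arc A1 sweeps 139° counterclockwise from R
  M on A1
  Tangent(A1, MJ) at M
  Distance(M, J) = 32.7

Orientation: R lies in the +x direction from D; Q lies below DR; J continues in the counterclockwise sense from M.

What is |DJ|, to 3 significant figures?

78.9

D is at the origin; D and R share the same y with |DR| = 51.0 and R on the +x side, so R = (51.0, 0.00). The tangent condition forces QR to be normal to DR, so Q = R + (0, -8.3) = (51.0, -8.30). On A1, R sits at bearing 90° from Q; a 139° counterclockwise sweep puts M at bearing 229°, so M = Q + 8.3·(cos 229°, sin 229°) = (45.6, -14.6). Since A1 is tangent to MJ there, QM ⟂ MJ, so MJ runs along (−sin 229°, cos 229°); with |MJ| = 32.7, J = (70.2, -36.0). Then |DJ| = |J − D| = 78.9.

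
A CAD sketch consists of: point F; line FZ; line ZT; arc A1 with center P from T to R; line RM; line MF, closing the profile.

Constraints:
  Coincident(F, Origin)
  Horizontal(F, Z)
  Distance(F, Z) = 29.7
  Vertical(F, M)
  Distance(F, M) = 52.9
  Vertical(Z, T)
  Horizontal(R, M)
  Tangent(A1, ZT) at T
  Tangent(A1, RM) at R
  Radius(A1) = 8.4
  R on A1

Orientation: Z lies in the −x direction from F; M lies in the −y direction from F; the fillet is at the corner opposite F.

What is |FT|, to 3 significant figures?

53.5

The virtual corner opposite F is at (-29.7, -52.9). A1 meets ZT tangentially, so PT is at right angles to ZT and since A1 is tangent to RM there, PR ⟂ RM, with radius 8.4, so the center P sits 8.4 in from both sides at P = (-21.3, -44.5). That places the tangent points at T = (-29.7, -44.5) on ZT and R = (-21.3, -52.9) on RM. Then |FT| = |T − F| = 53.5.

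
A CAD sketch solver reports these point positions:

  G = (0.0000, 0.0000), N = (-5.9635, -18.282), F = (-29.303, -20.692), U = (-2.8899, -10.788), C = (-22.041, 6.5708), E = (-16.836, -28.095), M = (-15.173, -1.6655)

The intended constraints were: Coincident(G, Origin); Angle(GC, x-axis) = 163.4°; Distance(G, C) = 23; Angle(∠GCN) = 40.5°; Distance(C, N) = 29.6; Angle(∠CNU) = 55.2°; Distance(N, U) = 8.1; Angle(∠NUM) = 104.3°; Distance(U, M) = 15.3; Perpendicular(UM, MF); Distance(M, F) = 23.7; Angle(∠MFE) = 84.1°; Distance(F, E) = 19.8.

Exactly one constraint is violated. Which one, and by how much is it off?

Distance(F, E) = 19.8 — off by 5.30.

G = (0.00, 0.00) ✓; GC at 163.4° ✓; |GC| = 23.00 ✓; ∠GCN = 40.50° ✓; |CN| = 29.60 ✓; ∠CNU = 55.20° ✓; |NU| = 8.100 ✓; ∠NUM = 104.3° ✓; |UM| = 15.30 ✓; ∠(UM, MF) = 90.00° ✓; |MF| = 23.70 ✓; ∠MFE = 84.10° ✓; |FE| = 14.50 ✗.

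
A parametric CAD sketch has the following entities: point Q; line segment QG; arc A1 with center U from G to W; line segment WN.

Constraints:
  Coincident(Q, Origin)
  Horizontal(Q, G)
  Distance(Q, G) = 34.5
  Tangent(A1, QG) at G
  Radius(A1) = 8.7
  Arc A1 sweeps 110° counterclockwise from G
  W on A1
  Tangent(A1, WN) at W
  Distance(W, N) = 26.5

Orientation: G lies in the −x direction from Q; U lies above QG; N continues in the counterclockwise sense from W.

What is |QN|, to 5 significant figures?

50.894

On A1, G sits at bearing -90° from U; a 110° counterclockwise sweep puts W at bearing 20°, so W = U + 8.7·(cos 20°, sin 20°) = (-26.325, 11.676). The tangent condition forces UW to be normal to WN, so WN runs along (−sin 20°, cos 20°); with |WN| = 26.5, N = (-35.388, 36.577). Then |QN| = |N − Q| = 50.894.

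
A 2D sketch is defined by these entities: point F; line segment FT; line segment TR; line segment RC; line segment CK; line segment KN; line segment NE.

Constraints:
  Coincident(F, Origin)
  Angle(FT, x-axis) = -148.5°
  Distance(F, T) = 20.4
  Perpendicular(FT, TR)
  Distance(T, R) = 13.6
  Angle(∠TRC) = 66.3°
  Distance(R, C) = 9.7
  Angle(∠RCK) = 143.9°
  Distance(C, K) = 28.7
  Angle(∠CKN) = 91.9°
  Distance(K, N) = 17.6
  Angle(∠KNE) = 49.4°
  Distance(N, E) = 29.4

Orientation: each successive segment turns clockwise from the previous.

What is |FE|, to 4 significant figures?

8.933

∠CKN = 91.9° gives KN at -116.4° from the x-axis; with |KN| = 17.6, N = (2.555, -27.12). ∠KNE = 49.4° gives NE at 113.0° from the x-axis; with |NE| = 29.4, E = (-8.933, -0.05464). Then |FE| = |E − F| = 8.933.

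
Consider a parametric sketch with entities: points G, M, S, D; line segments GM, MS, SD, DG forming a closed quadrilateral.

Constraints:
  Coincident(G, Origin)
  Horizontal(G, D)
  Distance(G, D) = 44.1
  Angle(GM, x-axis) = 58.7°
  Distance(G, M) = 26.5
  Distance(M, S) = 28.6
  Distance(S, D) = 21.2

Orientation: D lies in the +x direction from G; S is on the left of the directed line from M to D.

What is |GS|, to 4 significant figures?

47.31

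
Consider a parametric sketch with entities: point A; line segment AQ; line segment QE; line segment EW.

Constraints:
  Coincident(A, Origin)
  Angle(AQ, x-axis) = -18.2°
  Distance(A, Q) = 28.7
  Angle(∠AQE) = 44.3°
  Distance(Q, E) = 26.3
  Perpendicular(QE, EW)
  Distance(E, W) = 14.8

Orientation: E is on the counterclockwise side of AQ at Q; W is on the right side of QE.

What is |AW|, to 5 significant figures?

35.317

A is at the origin; AQ runs at -18.2° with length 28.7, so Q = 28.7·(cos -18.2°, sin -18.2°) = (27.264, -8.9640). ∠AQE = 44.3°, so QE runs at -18.2° + (180° − 44.3°) = 117.50° from the x-axis; with |QE| = 26.3, E = Q + 26.3·(cos 117.50°, sin 117.50°) = (15.120, 14.364). QE ⟂ EW; with |EW| = 14.8 on the right of QE, W = E + 14.8·(0.88701, 0.46175) = (28.248, 21.198). Then |AW| = |W − A| = 35.317.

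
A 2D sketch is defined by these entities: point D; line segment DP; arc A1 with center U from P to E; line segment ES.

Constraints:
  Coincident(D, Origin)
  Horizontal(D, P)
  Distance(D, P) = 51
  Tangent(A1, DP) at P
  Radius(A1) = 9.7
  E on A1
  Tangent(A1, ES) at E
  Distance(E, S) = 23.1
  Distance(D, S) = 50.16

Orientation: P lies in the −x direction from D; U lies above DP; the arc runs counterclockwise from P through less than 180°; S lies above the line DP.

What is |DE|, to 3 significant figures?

42.3

Checks: |UE| = 9.700 ✓; ∠(UE, ES) = 90.00° ✓; |ES| = 23.10 ✓; |DS| = 50.16 ✓.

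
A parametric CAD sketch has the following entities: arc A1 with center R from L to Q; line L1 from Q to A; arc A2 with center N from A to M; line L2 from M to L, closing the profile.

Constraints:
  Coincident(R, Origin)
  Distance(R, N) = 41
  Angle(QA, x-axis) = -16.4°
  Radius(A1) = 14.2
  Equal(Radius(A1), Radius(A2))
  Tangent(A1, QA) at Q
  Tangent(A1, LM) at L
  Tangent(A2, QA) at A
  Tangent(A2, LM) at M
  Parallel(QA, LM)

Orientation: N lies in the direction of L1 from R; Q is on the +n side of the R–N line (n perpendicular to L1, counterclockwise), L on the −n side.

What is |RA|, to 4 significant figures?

43.39

The slot axis is L1's direction at -16.4°, so u = (cos -16.4°, sin -16.4°) = (0.9593, -0.2823) and n = (−sin -16.4°, cos -16.4°) = (0.2823, 0.9593). R is at the origin and N lies 41.0 along u from R, so N = 41.0·u = (39.33, -11.58). Tangency of A1 to both parallel lines with radius 14.2 puts Q and L at R ± 14.2·n: Q = (4.009, 13.62), L = (-4.009, -13.62). Equal radii place A and M the same way about N: A = N + 14.2·n = (43.34, 2.046), M = N − 14.2·n = (35.32, -25.20). Then |RA| = |A − R| = 43.39.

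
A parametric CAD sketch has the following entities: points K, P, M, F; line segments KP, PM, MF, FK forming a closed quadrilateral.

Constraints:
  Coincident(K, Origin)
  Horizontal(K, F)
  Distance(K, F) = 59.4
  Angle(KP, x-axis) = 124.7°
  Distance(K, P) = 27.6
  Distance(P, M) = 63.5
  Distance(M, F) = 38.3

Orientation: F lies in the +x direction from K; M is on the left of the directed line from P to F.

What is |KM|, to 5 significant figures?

58.718

K is at the origin; K and F share the same y with |KF| = 59.4 and F in +x, so F = (59.4, 0). KP runs at 124.7° with |KP| = 27.6, so P = (-15.712, 22.691). M is determined by |PM| = 63.5 and |MF| = 38.3 together: it lies at the intersection of circle(P, 63.5) and circle(F, 38.3). With |PF| = 78.465, the foot of the radical line on PF is 55.580 from P and the perpendicular offset is √(63.5² − 55.580²) = 30.711. Taking the left-of-PF solution: M = (46.374, 36.017).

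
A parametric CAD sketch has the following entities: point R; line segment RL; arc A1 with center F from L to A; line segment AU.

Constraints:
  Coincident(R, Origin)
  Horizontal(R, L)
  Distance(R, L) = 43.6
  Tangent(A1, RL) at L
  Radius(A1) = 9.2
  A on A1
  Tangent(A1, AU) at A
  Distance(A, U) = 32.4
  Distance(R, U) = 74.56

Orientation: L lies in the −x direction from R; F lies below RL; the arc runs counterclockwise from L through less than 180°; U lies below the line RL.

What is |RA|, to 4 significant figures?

52.08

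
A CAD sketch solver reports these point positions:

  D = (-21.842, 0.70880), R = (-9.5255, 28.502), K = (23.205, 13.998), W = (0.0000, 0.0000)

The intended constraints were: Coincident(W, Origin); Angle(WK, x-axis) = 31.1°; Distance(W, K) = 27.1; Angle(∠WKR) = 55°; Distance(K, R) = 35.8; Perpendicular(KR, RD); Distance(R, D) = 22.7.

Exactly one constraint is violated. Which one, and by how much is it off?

Distance(R, D) = 22.7 — off by 7.70.

W = (0.00, 0.00) ✓; WK at 31.10° ✓; |WK| = 27.10 ✓; ∠WKR = 55.00° ✓; |KR| = 35.80 ✓; ∠(KR, RD) = 90.00° ✓; |RD| = 30.40 ✗.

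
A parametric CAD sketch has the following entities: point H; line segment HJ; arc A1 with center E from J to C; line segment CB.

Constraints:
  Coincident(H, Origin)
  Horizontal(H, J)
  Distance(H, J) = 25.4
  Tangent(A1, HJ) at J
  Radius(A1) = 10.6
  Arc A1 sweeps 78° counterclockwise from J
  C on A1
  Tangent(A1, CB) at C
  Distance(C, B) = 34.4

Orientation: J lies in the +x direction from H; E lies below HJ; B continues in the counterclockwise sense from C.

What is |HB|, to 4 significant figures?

42.78

H is at the origin; HJ is horizontal with |HJ| = 25.4 and J on the +x side, so J = (25.40, 0.000). Since A1 is tangent to HJ there, EJ ⟂ HJ, so E = J + (0, -10.6) = (25.40, -10.60). On A1, J sits at bearing 90° from E; a 78° counterclockwise sweep puts C at bearing 168°, so C = E + 10.6·(cos 168°, sin 168°) = (15.03, -8.396). Tangency of A1 to CB means the radius EC is perpendicular to CB, so CB runs along (−sin 168°, cos 168°); with |CB| = 34.4, B = (7.879, -42.04). Then |HB| = |B − H| = 42.78.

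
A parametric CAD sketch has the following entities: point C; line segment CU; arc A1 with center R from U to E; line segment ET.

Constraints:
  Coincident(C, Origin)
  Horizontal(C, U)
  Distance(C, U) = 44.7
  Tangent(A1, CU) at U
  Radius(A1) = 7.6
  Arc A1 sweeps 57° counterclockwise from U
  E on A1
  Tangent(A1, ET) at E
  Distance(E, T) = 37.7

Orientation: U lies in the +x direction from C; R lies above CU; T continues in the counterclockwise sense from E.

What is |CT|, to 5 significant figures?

79.737

C is at the origin; CU is horizontal with |CU| = 44.7 and U on the +x side, so U = (44.700, 0.0000). Tangency of A1 to CU means the radius RU is perpendicular to CU, so R = U + (0, 7.6) = (44.700, 7.6000). On A1, U sits at bearing -90° from R; a 57° counterclockwise sweep puts E at bearing -33°, so E = R + 7.6·(cos -33°, sin -33°) = (51.074, 3.4607). Since A1 is tangent to ET there, RE ⟂ ET, so ET runs along (−sin -33°, cos -33°); with |ET| = 37.7, T = (71.607, 35.079). Then |CT| = |T − C| = 79.737.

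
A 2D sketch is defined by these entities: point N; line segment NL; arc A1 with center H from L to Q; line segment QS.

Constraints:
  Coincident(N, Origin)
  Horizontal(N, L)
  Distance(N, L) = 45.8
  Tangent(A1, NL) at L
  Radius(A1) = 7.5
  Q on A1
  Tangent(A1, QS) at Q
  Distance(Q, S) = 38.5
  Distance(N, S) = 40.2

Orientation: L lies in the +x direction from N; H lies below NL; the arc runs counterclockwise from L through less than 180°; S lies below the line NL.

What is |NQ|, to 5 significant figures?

39.660

N is at the origin; NL is horizontal with |NL| = 45.8 and L on the +x side, so L = (45.800, 0.0000). The tangent condition forces HL to be normal to NL, so H = L + (0, -7.5) = (45.800, -7.5000). Since HQ ⟂ QS (tangency), |HS| = √(7.5² + 38.5²) = 39.224 regardless of where Q sits on A1. So S lies on both circle(N, 40.2) and circle(H, 39.224); the below-NL intersection is S = (18.518, -35.681). Q is the foot of the tangent from S: Q = (39.513, -3.4099).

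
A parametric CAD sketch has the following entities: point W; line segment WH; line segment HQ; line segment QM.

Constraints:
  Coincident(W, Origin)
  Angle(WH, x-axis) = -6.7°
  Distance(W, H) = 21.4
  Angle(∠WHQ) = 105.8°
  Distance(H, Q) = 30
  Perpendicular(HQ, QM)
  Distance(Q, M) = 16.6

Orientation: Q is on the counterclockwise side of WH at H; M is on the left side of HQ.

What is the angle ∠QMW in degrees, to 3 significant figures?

96.4°

W is at the origin; WH runs at -6.7° with length 21.4, so H = 21.4·(cos -6.7°, sin -6.7°) = (21.3, -2.50). ∠WHQ = 105.8°, so HQ runs at -6.7° + (180° − 105.8°) = 67.5° from the x-axis; with |HQ| = 30.0, Q = H + 30.0·(cos 67.5°, sin 67.5°) = (32.7, 25.2). The perpendicularity gives QM at right angles to HQ; with |QM| = 16.6 on the left of HQ, M = Q + 16.6·(-0.924, 0.383) = (17.4, 31.6). Then cos ∠QMW = MQ·MW / (|MQ||MW|), giving 96.4°.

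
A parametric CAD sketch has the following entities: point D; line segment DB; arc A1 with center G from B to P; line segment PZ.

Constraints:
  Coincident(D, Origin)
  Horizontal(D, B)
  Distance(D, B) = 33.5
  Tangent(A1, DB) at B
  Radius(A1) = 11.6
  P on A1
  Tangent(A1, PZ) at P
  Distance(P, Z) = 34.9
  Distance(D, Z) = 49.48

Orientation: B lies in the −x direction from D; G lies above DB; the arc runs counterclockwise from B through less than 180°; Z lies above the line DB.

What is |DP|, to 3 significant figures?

24.4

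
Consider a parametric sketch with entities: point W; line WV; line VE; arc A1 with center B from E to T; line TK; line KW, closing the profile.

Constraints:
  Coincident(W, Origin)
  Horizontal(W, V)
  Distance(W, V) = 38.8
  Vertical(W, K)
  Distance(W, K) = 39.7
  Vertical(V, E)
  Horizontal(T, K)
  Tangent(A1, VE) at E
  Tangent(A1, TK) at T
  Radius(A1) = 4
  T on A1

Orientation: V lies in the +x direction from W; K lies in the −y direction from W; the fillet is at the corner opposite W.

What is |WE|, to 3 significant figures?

52.7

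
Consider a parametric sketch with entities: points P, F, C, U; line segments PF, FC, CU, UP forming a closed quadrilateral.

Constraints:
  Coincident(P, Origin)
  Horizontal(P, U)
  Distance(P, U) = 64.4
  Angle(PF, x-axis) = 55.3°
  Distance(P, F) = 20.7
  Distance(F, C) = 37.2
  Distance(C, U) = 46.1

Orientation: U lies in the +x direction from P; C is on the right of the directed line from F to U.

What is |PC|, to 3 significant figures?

29.1

P is at the origin; P and U share the same y with |PU| = 64.4 and U in +x, so U = (64.4, 0). PF runs at 55.3° with |PF| = 20.7, so F = (11.8, 17.0). C is determined by |FC| = 37.2 and |CU| = 46.1 together: it lies at the intersection of circle(F, 37.2) and circle(U, 46.1). With |FU| = 55.3, the foot of the radical line on FU is 20.9 from F and the perpendicular offset is √(37.2² − 20.9²) = 30.7. Taking the right-of-FU solution: C = (22.3, -18.7).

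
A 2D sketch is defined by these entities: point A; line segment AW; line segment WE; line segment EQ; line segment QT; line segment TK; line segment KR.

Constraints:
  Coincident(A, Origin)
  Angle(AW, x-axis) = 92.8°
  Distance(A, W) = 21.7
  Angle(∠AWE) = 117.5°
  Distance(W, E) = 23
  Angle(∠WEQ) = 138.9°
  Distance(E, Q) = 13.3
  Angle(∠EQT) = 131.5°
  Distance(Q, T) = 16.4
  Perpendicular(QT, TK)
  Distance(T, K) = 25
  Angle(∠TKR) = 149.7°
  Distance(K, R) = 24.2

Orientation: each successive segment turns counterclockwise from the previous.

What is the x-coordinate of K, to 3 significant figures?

-19.0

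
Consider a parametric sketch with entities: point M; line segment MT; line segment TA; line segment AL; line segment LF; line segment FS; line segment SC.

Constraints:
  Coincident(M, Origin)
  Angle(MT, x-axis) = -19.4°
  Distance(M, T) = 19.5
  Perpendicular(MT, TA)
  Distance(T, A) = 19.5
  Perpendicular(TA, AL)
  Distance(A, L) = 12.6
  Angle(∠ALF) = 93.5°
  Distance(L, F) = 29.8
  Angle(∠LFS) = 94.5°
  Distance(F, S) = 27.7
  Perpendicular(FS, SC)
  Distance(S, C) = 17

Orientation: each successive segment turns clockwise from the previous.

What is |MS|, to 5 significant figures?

35.437

M is at the origin; MT runs at -19.4° with length 19.5, so T = (18.393, -6.4771). MT ⟂ TA, so TA runs at -109.40°; with |TA| = 19.5, A = (11.916, -24.870). TA is perpendicular to AL, so AL runs at 160.60°; with |AL| = 12.6, L = (0.031094, -20.685). ∠ALF = 93.5° gives LF at 74.100° from the x-axis; with |LF| = 29.8, F = (8.1951, 7.9751). ∠LFS = 94.5° gives FS at -11.400° from the x-axis; with |FS| = 27.7, S = (35.349, 2.5000). Then |MS| = |S − M| = 35.437.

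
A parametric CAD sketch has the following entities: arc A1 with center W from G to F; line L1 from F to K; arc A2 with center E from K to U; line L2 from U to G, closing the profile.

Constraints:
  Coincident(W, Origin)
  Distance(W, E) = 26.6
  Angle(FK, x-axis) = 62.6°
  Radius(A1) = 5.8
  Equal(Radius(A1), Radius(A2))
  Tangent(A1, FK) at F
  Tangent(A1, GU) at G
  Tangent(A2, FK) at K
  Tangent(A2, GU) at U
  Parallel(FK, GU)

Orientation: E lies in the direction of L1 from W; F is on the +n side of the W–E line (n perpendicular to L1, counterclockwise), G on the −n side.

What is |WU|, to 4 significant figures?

27.22

The slot axis is L1's direction at 62.6°, so u = (cos 62.6°, sin 62.6°) = (0.4602, 0.8878) and n = (−sin 62.6°, cos 62.6°) = (-0.8878, 0.4602). W is at the origin and E lies 26.6 along u from W, so E = 26.6·u = (12.24, 23.62). Tangency of A1 to both parallel lines with radius 5.8 puts F and G at W ± 5.8·n: F = (-5.149, 2.669), G = (5.149, -2.669). Equal radii place K and U the same way about E: K = E + 5.8·n = (7.092, 26.29), U = E − 5.8·n = (17.39, 20.95). Then |WU| = |U − W| = 27.22.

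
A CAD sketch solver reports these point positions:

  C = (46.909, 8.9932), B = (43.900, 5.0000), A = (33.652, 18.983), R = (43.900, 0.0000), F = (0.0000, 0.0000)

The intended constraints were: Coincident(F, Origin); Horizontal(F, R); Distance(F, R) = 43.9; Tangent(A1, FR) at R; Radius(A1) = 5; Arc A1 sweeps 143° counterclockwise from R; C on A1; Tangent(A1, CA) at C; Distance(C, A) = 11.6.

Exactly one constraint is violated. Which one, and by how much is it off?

Distance(C, A) = 11.6 — off by 5.00.

F = (0.00, 0.00) ✓; F.y = 0.00, R.y = 0.00 ✓; |FR| = 43.90 ✓; ∠(BR, RF) = 90.00° ✓; |BR| = 5.000 ✓; bearing(B→C) − bearing(B→R) = 143.0° ✓; |BC| = 5.000 ✓; ∠(BC, CA) = 90.00° ✓; |CA| = 16.60 ✗.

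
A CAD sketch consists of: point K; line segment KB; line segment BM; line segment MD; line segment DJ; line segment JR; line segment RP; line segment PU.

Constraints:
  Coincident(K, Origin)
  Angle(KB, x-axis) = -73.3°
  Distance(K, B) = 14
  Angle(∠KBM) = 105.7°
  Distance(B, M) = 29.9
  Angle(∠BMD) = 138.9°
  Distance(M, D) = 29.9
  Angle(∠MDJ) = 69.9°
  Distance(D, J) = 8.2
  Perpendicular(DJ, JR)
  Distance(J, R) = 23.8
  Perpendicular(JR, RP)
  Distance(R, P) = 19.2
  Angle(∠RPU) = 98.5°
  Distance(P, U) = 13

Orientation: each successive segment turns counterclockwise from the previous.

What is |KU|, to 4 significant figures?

63.01

K is at the origin; KB runs at -73.3° with length 14.0, so B = (4.023, -13.41). ∠KBM = 105.7° gives BM at 1.000° from the x-axis; with |BM| = 29.9, M = (33.92, -12.89). ∠BMD = 138.9° gives MD at 42.10° from the x-axis; with |MD| = 29.9, D = (56.10, 7.158). ∠MDJ = 69.9° gives DJ at 152.2° from the x-axis; with |DJ| = 8.2, J = (48.85, 10.98). The perpendicularity gives JR at right angles to DJ, so JR runs at -117.8°; with |JR| = 23.8, R = (37.75, -10.07). JR is perpendicular to RP, so RP runs at -27.80°; with |RP| = 19.2, P = (54.73, -19.03). ∠RPU = 98.5° gives PU at 53.70° from the x-axis; with |PU| = 13.0, U = (62.43, -8.548). Then |KU| = |U − K| = 63.01.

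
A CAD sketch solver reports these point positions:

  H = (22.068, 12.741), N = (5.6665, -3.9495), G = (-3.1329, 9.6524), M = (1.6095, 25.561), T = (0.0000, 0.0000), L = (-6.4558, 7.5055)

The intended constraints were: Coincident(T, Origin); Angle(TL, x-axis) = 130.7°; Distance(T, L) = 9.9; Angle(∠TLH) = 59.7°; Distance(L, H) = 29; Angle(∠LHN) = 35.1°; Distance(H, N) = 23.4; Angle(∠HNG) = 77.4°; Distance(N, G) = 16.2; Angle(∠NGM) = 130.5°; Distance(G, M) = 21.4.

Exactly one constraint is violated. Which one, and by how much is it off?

Distance(G, M) = 21.4 — off by 4.80.

T = (0.00, 0.00) ✓; TL at 130.7° ✓; |TL| = 9.900 ✓; ∠TLH = 59.70° ✓; |LH| = 29.00 ✓; ∠LHN = 35.10° ✓; |HN| = 23.40 ✓; ∠HNG = 77.40° ✓; |NG| = 16.20 ✓; ∠NGM = 130.5° ✓; |GM| = 16.60 ✗.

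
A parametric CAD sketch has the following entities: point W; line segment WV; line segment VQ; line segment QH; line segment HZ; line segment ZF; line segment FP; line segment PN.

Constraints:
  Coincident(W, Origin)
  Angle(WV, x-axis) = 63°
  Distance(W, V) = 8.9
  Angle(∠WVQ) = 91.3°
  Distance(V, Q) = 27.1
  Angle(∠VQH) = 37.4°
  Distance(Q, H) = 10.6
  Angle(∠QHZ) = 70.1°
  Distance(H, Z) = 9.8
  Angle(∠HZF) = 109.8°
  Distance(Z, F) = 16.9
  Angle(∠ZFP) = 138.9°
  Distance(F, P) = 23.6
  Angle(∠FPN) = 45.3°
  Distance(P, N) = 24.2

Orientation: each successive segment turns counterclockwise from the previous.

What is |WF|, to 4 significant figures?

36.73

W is at the origin; WV runs at 63.0° with length 8.9, so V = (4.041, 7.930). ∠WVQ = 91.3° gives VQ at 151.7° from the x-axis; with |VQ| = 27.1, Q = (-19.82, 20.78). ∠VQH = 37.4° gives QH at -65.70° from the x-axis; with |QH| = 10.6, H = (-15.46, 11.12). ∠QHZ = 70.1° gives HZ at 44.20° from the x-axis; with |HZ| = 9.8, Z = (-8.433, 17.95). ∠HZF = 109.8° gives ZF at 114.4° from the x-axis; with |ZF| = 16.9, F = (-15.41, 33.34). Then |WF| = |F − W| = 36.73.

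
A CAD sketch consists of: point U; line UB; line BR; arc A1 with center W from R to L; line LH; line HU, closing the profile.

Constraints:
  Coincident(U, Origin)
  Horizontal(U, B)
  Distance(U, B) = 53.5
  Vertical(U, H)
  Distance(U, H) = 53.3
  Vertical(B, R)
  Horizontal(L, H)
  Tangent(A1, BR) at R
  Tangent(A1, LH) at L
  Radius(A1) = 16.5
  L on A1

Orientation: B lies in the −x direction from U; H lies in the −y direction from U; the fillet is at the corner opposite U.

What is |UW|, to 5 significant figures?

52.185

UH is vertical with |UH| = 53.3 and H on the −y side, so H = (0.0000, -53.300). The virtual corner opposite U is at (-53.500, -53.300). Since A1 is tangent to BR there, WR ⟂ BR and since A1 is tangent to LH there, WL ⟂ LH, with radius 16.5, so the center W sits 16.5 in from both sides at W = (-37.000, -36.800). Then |UW| = |W − U| = 52.185.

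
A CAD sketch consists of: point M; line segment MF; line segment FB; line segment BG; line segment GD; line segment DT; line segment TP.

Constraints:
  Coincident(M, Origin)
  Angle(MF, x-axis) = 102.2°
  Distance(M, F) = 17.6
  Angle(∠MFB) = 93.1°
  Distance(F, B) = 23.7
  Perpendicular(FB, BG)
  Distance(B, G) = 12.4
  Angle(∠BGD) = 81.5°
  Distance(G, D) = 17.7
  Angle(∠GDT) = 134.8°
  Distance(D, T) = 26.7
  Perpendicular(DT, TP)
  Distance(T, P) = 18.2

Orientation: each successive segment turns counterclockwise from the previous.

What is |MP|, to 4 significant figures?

40.53

M is at the origin; MF runs at 102.2° with length 17.6, so F = (-3.719, 17.20). ∠MFB = 93.1° gives FB at -170.9° from the x-axis; with |FB| = 23.7, B = (-27.12, 13.45). The perpendicularity gives BG at right angles to FB, so BG runs at -80.90°; with |BG| = 12.4, G = (-25.16, 1.210). ∠BGD = 81.5° gives GD at 17.60° from the x-axis; with |GD| = 17.7, D = (-8.288, 6.562). ∠GDT = 134.8° gives DT at 62.80° from the x-axis; with |DT| = 26.7, T = (3.916, 30.31). DT is perpendicular to TP, so TP runs at 152.8°; with |TP| = 18.2, P = (-12.27, 38.63). Then |MP| = |P − M| = 40.53.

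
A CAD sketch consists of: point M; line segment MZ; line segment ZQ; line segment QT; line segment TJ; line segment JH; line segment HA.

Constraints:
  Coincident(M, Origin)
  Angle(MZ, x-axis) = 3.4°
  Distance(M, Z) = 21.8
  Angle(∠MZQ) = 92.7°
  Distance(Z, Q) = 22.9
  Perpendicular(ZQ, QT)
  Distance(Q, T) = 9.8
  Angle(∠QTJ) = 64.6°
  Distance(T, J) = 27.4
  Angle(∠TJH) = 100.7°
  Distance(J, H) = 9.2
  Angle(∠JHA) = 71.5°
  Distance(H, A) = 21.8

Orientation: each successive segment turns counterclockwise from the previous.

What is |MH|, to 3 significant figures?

32.7

M is at the origin; MZ runs at 3.4° with length 21.8, so Z = (21.8, 1.29). ∠MZQ = 92.7° gives ZQ at 90.7° from the x-axis; with |ZQ| = 22.9, Q = (21.5, 24.2). ZQ ⟂ QT, so QT runs at -179°; with |QT| = 9.8, T = (11.7, 24.1). ∠QTJ = 64.6° gives TJ at -63.9° from the x-axis; with |TJ| = 27.4, J = (23.7, -0.535). ∠TJH = 100.7° gives JH at 15.4° from the x-axis; with |JH| = 9.2, H = (32.6, 1.91). Then |MH| = |H − M| = 32.7.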